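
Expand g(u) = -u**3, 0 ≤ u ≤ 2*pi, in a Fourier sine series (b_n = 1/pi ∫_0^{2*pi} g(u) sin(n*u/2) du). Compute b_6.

b_6 = 1/pi ∫_0^{2*pi} (-u**3) sin(3*u) du.
Integrating by parts three times (tabular method), an antiderivative of (-u**3) sin(3*u) is u**3*cos(3*u)/3 - u**2*sin(3*u)/3 - 2*u*cos(3*u)/9 + 2*sin(3*u)/27; evaluating from 0 to 2*pi: ∫_{0}^{2*pi} (-u**3) sin(3*u) du = (4*pi*(-1 + 6*pi**2)/9) - (0) = 4*pi*(-1 + 6*pi**2)/9.
Hence b_6 = (1/pi)·(4*pi*(-1 + 6*pi**2)/9) = -4/9 + 8*pi**2/3.

-4/9 + 8*pi**2/3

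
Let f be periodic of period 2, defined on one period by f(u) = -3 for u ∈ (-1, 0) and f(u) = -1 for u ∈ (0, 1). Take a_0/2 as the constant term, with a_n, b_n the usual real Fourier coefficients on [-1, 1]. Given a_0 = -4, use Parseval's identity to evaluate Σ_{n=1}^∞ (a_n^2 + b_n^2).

2

Parseval: a_0^2/2 + Σ_{n≥1} (a_n^2+b_n^2) = ∫_{-1}^{1} f(u)^2 du = 10.
Subtract a_0^2/2 = 8: Σ (a_n^2+b_n^2) = 2.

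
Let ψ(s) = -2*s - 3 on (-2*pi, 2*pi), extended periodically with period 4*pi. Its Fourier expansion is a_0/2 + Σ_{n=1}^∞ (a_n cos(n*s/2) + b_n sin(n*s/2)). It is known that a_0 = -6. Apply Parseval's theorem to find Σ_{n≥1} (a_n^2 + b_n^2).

32*pi**2/3

Parseval: a_0^2/2 + Σ_{n≥1} (a_n^2+b_n^2) = (1/(2*pi)) ∫_{-2*pi}^{2*pi} ψ(s)^2 ds = 18 + 32*pi**2/3.
Subtract a_0^2/2 = 18: Σ (a_n^2+b_n^2) = 32*pi**2/3.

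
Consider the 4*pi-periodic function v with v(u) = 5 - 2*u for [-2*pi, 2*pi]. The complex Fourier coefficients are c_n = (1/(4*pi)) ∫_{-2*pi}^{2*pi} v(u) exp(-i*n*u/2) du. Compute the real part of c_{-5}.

0

Since v is real-valued, Re(c_{-5}) = (1/(4*pi)) ∫_{-2*pi}^{2*pi} v(u) cos(-5*u/2) du = a_{5}/2.
Integrating by parts (boundary term plus one more integral), an antiderivative of (5 - 2*u) cos(-5*u/2) is -4*u*sin(5*u/2)/5 + 2*sin(5*u/2) - 8*cos(5*u/2)/25; evaluating from -2*pi to 2*pi: ∫_{-2*pi}^{2*pi} (5 - 2*u) cos(-5*u/2) du = (8/25) - (8/25) = 0.
Hence Re(c_{-5}) = (1/(4*pi))·(0) = 0.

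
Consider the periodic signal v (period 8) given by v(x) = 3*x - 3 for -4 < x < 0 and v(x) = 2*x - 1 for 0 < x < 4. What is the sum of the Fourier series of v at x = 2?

v is continuous at x = 2 with value 3, so the series converges to 3 there.

3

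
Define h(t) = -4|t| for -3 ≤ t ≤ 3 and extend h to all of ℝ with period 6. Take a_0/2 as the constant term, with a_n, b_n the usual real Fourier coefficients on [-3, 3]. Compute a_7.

a_7 = 1/3 ∫_{-3}^{3} h(t) cos(7*pi*t/3) dt.
h is even and cos(7*pi*t/3) is even, so the integrand is even and a_7 = 2/3 ∫_0^{3} h(t) cos(7*pi*t/3) dt.
Integrating by parts (boundary term plus one more integral), an antiderivative of (-4*t) cos(7*pi*t/3) is -12*t*sin(7*pi*t/3)/(7*pi) - 36*cos(7*pi*t/3)/(49*pi**2); evaluating from 0 to 3: ∫_{0}^{3} (-4*t) cos(7*pi*t/3) dt = (36/(49*pi**2)) - (-36/(49*pi**2)) = 72/(49*pi**2).
Hence a_7 = (2/3)·(72/(49*pi**2)) = 48/(49*pi**2).

48/(49*pi**2)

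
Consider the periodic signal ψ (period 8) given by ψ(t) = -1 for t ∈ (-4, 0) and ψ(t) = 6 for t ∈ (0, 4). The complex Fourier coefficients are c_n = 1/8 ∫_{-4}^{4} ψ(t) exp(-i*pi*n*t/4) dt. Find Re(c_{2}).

Since ψ is real-valued, Re(c_{2}) = 1/8 ∫_{-4}^{4} ψ(t) cos(pi*t/2) dt = a_{2}/2.
Split the integral at the breakpoints.
Directly, an antiderivative of (-1) cos(pi*t/2) is -2*sin(pi*t/2)/pi; evaluating from -4 to 0: ∫_{-4}^{0} (-1) cos(pi*t/2) dt = (0) - (0) = 0.
Directly, an antiderivative of (6) cos(pi*t/2) is 12*sin(pi*t/2)/pi; evaluating from 0 to 4: ∫_{0}^{4} (6) cos(pi*t/2) dt = (0) - (0) = 0.
So ∫_{-4}^{4} ψ(t) cos(pi*t/2) dt = 0.
Hence Re(c_{2}) = (1/8)·(0) = 0.

0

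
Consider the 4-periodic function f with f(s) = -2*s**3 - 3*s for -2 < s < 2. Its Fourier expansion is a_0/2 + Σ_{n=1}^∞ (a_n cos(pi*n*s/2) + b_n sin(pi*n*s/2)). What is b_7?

b_7 = 1/2 ∫_{-2}^{2} f(s) sin(7*pi*s/2) ds.
f is odd and sin(7*pi*s/2) is odd, so the integrand is even and b_7 = ∫_0^{2} f(s) sin(7*pi*s/2) ds.
Integrating by parts three times (tabular method), an antiderivative of (-2*s**3 - 3*s) sin(7*pi*s/2) is 4*s**3*cos(7*pi*s/2)/(7*pi) - 24*s**2*sin(7*pi*s/2)/(49*pi**2) - 96*s*cos(7*pi*s/2)/(343*pi**3) + 6*s*cos(7*pi*s/2)/(7*pi) - 12*sin(7*pi*s/2)/(49*pi**2) + 192*sin(7*pi*s/2)/(2401*pi**4); evaluating from 0 to 2: ∫_{0}^{2} (-2*s**3 - 3*s) sin(7*pi*s/2) ds = (4*(48 - 539*pi**2)/(343*pi**3)) - (0) = 4*(48 - 539*pi**2)/(343*pi**3).
Hence b_7 = 4*(48 - 539*pi**2)/(343*pi**3).

4*(48 - 539*pi**2)/(343*pi**3)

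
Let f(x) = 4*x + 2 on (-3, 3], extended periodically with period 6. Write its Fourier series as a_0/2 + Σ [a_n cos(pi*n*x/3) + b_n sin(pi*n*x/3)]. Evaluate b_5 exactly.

24/(5*pi)

b_5 = 1/3 ∫_{-3}^{3} f(x) sin(5*pi*x/3) dx.
Integrating by parts (boundary term plus one more integral), an antiderivative of (4*x + 2) sin(5*pi*x/3) is -12*x*cos(5*pi*x/3)/(5*pi) + 36*sin(5*pi*x/3)/(25*pi**2) - 6*cos(5*pi*x/3)/(5*pi); evaluating from -3 to 3: ∫_{-3}^{3} (4*x + 2) sin(5*pi*x/3) dx = (42/(5*pi)) - (-6/pi) = 72/(5*pi).
Hence b_5 = (1/3)·(72/(5*pi)) = 24/(5*pi).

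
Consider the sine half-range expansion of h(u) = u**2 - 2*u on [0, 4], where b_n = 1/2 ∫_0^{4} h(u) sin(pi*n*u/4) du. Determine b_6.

b_6 = 1/2 ∫_0^{4} (u**2 - 2*u) sin(3*pi*u/2) du.
Integrating by parts twice (tabular method), an antiderivative of (u**2 - 2*u) sin(3*pi*u/2) is -2*u**2*cos(3*pi*u/2)/(3*pi) + 8*u*sin(3*pi*u/2)/(9*pi**2) + 4*u*cos(3*pi*u/2)/(3*pi) - 8*sin(3*pi*u/2)/(9*pi**2) + 16*cos(3*pi*u/2)/(27*pi**3); evaluating from 0 to 4: ∫_{0}^{4} (u**2 - 2*u) sin(3*pi*u/2) du = (16*(1 - 9*pi**2)/(27*pi**3)) - (16/(27*pi**3)) = -16/(3*pi).
Hence b_6 = (1/2)·(-16/(3*pi)) = -8/(3*pi).

-8/(3*pi)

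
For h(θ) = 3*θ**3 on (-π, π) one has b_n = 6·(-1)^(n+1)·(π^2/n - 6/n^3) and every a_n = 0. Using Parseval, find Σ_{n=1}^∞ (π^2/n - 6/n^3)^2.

Parseval: Σ b_n^2 = (1/π) ∫_{-π}^{π} h(θ)^2 dθ = 18*pi**6/7.
b_n^2 = 36·(π^2/n - 6/n^3)^2, so the sum equals (18*pi**6/7)/36 = pi**6/14.

pi**6/14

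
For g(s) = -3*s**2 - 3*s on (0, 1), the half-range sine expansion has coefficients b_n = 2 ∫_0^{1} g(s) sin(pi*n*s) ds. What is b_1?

b_1 = 2 ∫_0^{1} (-3*s**2 - 3*s) sin(pi*s) ds.
Integrating by parts twice (tabular method), an antiderivative of (-3*s**2 - 3*s) sin(pi*s) is 3*s**2*cos(pi*s)/pi - 6*s*sin(pi*s)/pi**2 + 3*s*cos(pi*s)/pi - 3*sin(pi*s)/pi**2 - 6*cos(pi*s)/pi**3; evaluating from 0 to 1: ∫_{0}^{1} (-3*s**2 - 3*s) sin(pi*s) ds = (-6/pi + 6/pi**3) - (-6/pi**3) = -6/pi + 12/pi**3.
Hence b_1 = 2·(-6/pi + 12/pi**3) = -12/pi + 24/pi**3.

-12/pi + 24/pi**3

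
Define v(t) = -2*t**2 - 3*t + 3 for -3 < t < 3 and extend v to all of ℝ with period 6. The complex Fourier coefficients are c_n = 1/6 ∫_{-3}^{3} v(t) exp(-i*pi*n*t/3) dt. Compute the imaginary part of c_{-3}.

Since v is real-valued, Im(c_{-3}) = -1/6 ∫_{-3}^{3} v(t) sin(-pi*t) dt = b_{3}/2.
Integrating by parts twice (tabular method), an antiderivative of (-2*t**2 - 3*t + 3) sin(-pi*t) is -2*t**2*cos(pi*t)/pi + 4*t*sin(pi*t)/pi**2 - 3*t*cos(pi*t)/pi + 3*sin(pi*t)/pi**2 + 4*cos(pi*t)/pi**3 + 3*cos(pi*t)/pi; evaluating from -3 to 3: ∫_{-3}^{3} (-2*t**2 - 3*t + 3) sin(-pi*t) dt = (-4/pi**3 + 24/pi) - (-4/pi**3 + 6/pi) = 18/pi.
Hence Im(c_{-3}) = (-1/6)·(18/pi) = -3/pi.

-3/pi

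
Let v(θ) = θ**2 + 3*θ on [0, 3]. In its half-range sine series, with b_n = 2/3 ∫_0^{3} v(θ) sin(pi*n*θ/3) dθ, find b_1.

b_1 = 2/3 ∫_0^{3} (θ**2 + 3*θ) sin(pi*θ/3) dθ.
Integrating by parts twice (tabular method), an antiderivative of (θ**2 + 3*θ) sin(pi*θ/3) is -3*θ**2*cos(pi*θ/3)/pi + 18*θ*sin(pi*θ/3)/pi**2 - 9*θ*cos(pi*θ/3)/pi + 27*sin(pi*θ/3)/pi**2 + 54*cos(pi*θ/3)/pi**3; evaluating from 0 to 3: ∫_{0}^{3} (θ**2 + 3*θ) sin(pi*θ/3) dθ = (-54/pi**3 + 54/pi) - (54/pi**3) = -108/pi**3 + 54/pi.
Hence b_1 = (2/3)·(-108/pi**3 + 54/pi) = -72/pi**3 + 36/pi.

-72/pi**3 + 36/pi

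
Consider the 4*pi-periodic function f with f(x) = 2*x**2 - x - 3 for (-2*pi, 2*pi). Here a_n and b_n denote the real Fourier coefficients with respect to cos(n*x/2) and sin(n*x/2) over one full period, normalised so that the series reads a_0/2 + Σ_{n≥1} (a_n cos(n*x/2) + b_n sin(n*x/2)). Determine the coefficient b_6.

2/3

b_6 = (1/(2*pi)) ∫_{-2*pi}^{2*pi} f(x) sin(3*x) dx.
Integrating by parts twice (tabular method), an antiderivative of (2*x**2 - x - 3) sin(3*x) is -2*x**2*cos(3*x)/3 + 4*x*sin(3*x)/9 + x*cos(3*x)/3 - sin(3*x)/9 + 31*cos(3*x)/27; evaluating from -2*pi to 2*pi: ∫_{-2*pi}^{2*pi} (2*x**2 - x - 3) sin(3*x) dx = (-8*pi**2/3 + 31/27 + 2*pi/3) - (-8*pi**2/3 - 2*pi/3 + 31/27) = 4*pi/3.
Hence b_6 = (1/(2*pi))·(4*pi/3) = 2/3.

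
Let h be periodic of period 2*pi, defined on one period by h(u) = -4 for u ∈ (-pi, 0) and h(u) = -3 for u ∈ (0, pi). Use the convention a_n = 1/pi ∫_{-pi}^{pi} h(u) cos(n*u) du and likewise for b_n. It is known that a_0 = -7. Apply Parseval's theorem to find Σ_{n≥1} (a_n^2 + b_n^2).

Parseval: a_0^2/2 + Σ_{n≥1} (a_n^2+b_n^2) = 1/pi ∫_{-pi}^{pi} h(u)^2 du = 25.
Subtract a_0^2/2 = 49/2: Σ (a_n^2+b_n^2) = 1/2.

1/2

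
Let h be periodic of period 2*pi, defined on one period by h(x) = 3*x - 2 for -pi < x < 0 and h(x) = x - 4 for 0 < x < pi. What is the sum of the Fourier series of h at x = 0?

At x = 0 the one-sided limits are h(0^-) = -2 and h(0^+) = -4.
By Dirichlet's theorem the series converges to their average, [(-2) + (-4)]/2 = -3.

-3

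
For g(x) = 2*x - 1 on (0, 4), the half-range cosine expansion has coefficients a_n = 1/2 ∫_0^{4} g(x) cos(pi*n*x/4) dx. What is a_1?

a_1 = 1/2 ∫_0^{4} (2*x - 1) cos(pi*x/4) dx.
Integrating by parts (boundary term plus one more integral), an antiderivative of (2*x - 1) cos(pi*x/4) is 8*x*sin(pi*x/4)/pi - 4*sin(pi*x/4)/pi + 32*cos(pi*x/4)/pi**2; evaluating from 0 to 4: ∫_{0}^{4} (2*x - 1) cos(pi*x/4) dx = (-32/pi**2) - (32/pi**2) = -64/pi**2.
Hence a_1 = (1/2)·(-64/pi**2) = -32/pi**2.

-32/pi**2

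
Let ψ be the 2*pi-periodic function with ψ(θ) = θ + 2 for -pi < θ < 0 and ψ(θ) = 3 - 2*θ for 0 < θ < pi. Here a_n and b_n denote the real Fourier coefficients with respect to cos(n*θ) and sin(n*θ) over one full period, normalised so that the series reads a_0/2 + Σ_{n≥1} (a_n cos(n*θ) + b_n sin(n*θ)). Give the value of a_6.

0

a_6 = 1/pi ∫_{-pi}^{pi} ψ(θ) cos(6*θ) dθ.
Split the integral at the breakpoints.
Integrating by parts (boundary term plus one more integral), an antiderivative of (θ + 2) cos(6*θ) is θ*sin(6*θ)/6 + sin(6*θ)/3 + cos(6*θ)/36; evaluating from -pi to 0: ∫_{-pi}^{0} (θ + 2) cos(6*θ) dθ = (1/36) - (1/36) = 0.
Integrating by parts (boundary term plus one more integral), an antiderivative of (3 - 2*θ) cos(6*θ) is -θ*sin(6*θ)/3 + sin(6*θ)/2 - cos(6*θ)/18; evaluating from 0 to pi: ∫_{0}^{pi} (3 - 2*θ) cos(6*θ) dθ = (-1/18) - (-1/18) = 0.
Summing the pieces and multiplying by (1/pi) gives a_6 = 0.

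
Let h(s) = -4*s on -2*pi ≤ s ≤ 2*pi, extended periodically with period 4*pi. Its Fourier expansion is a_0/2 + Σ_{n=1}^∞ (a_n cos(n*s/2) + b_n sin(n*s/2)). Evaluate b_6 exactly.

b_6 = (1/(2*pi)) ∫_{-2*pi}^{2*pi} h(s) sin(3*s) ds.
h is odd and sin(3*s) is odd, so the integrand is even and b_6 = 1/pi ∫_0^{2*pi} h(s) sin(3*s) ds.
Integrating by parts (boundary term plus one more integral), an antiderivative of (-4*s) sin(3*s) is 4*s*cos(3*s)/3 - 4*sin(3*s)/9; evaluating from 0 to 2*pi: ∫_{0}^{2*pi} (-4*s) sin(3*s) ds = (8*pi/3) - (0) = 8*pi/3.
Hence b_6 = (1/pi)·(8*pi/3) = 8/3.

8/3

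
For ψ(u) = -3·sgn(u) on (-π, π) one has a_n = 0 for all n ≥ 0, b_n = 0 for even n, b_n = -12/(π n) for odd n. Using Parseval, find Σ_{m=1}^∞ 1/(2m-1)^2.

pi**2/8

Parseval: Σ b_n^2 = (1/π) ∫_{-π}^{π} ψ(u)^2 du = 18.
Only odd n contribute, with b_n^2 = 144/(π^2 n^2), so Σ_{m≥1} 1/(2m-1)^2 = π^2·(18)/144 = pi**2/8.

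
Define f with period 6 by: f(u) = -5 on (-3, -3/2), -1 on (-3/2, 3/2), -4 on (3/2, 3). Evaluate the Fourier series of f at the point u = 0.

-1

f is continuous at u = 0 with value -1, so the series converges to -1 there.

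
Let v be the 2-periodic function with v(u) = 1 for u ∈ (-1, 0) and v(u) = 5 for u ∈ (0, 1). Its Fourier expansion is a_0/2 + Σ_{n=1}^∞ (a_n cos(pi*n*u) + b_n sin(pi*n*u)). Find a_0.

a_0 = ∫_{-1}^{1} v(u) du = 6.

6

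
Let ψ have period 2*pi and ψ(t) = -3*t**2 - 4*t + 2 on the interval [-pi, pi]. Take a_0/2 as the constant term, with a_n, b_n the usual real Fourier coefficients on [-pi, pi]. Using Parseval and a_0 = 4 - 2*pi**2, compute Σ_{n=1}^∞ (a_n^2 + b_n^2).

Parseval: a_0^2/2 + Σ_{n≥1} (a_n^2+b_n^2) = 1/pi ∫_{-pi}^{pi} ψ(t)^2 dt = 8 + 8*pi**2/3 + 18*pi**4/5.
Subtract a_0^2/2 = 2*(2 - pi**2)**2: Σ (a_n^2+b_n^2) = 8*pi**2*(20 + 3*pi**2)/15.

8*pi**2*(20 + 3*pi**2)/15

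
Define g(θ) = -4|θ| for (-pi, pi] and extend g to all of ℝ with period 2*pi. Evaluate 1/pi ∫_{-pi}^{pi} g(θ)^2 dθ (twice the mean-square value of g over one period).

1/pi ∫_{-pi}^{pi} g(θ)^2 dθ = 1/pi · (32*pi**3/3) = 32*pi**2/3.

32*pi**2/3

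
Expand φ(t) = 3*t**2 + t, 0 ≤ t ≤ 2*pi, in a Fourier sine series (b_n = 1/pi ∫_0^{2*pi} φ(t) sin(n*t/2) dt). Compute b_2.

b_2 = 1/pi ∫_0^{2*pi} (3*t**2 + t) sin(t) dt.
Integrating by parts twice (tabular method), an antiderivative of (3*t**2 + t) sin(t) is -3*t**2*cos(t) + 6*t*sin(t) - t*cos(t) + sin(t) + 6*cos(t); evaluating from 0 to 2*pi: ∫_{0}^{2*pi} (3*t**2 + t) sin(t) dt = (-12*pi**2 - 2*pi + 6) - (6) = -2*pi*(1 + 6*pi).
Hence b_2 = (1/pi)·(-2*pi*(1 + 6*pi)) = -12*pi - 2.

-12*pi - 2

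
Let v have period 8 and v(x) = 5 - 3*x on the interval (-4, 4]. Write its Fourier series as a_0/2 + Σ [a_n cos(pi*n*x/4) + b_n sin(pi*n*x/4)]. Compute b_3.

b_3 = 1/4 ∫_{-4}^{4} v(x) sin(3*pi*x/4) dx.
Integrating by parts (boundary term plus one more integral), an antiderivative of (5 - 3*x) sin(3*pi*x/4) is 4*x*cos(3*pi*x/4)/pi - 16*sin(3*pi*x/4)/(3*pi**2) - 20*cos(3*pi*x/4)/(3*pi); evaluating from -4 to 4: ∫_{-4}^{4} (5 - 3*x) sin(3*pi*x/4) dx = (-28/(3*pi)) - (68/(3*pi)) = -32/pi.
Hence b_3 = (1/4)·(-32/pi) = -8/pi.

-8/pi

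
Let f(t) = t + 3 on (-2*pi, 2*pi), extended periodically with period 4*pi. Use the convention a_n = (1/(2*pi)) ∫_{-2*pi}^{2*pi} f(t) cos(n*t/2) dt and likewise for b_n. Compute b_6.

-2/3

b_6 = (1/(2*pi)) ∫_{-2*pi}^{2*pi} f(t) sin(3*t) dt.
Integrating by parts (boundary term plus one more integral), an antiderivative of (t + 3) sin(3*t) is -t*cos(3*t)/3 + sin(3*t)/9 - cos(3*t); evaluating from -2*pi to 2*pi: ∫_{-2*pi}^{2*pi} (t + 3) sin(3*t) dt = (-2*pi/3 - 1) - (-1 + 2*pi/3) = -4*pi/3.
Hence b_6 = (1/(2*pi))·(-4*pi/3) = -2/3.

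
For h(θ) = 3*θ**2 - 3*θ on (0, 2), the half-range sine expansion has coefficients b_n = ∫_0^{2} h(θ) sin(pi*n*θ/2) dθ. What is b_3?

-32/(9*pi**3) + 4/pi

b_3 = ∫_0^{2} (3*θ**2 - 3*θ) sin(3*pi*θ/2) dθ.
Integrating by parts twice (tabular method), an antiderivative of (3*θ**2 - 3*θ) sin(3*pi*θ/2) is -2*θ**2*cos(3*pi*θ/2)/pi + 8*θ*sin(3*pi*θ/2)/(3*pi**2) + 2*θ*cos(3*pi*θ/2)/pi - 4*sin(3*pi*θ/2)/(3*pi**2) + 16*cos(3*pi*θ/2)/(9*pi**3); evaluating from 0 to 2: ∫_{0}^{2} (3*θ**2 - 3*θ) sin(3*pi*θ/2) dθ = (-16/(9*pi**3) + 4/pi) - (16/(9*pi**3)) = -32/(9*pi**3) + 4/pi.
Hence b_3 = -32/(9*pi**3) + 4/pi.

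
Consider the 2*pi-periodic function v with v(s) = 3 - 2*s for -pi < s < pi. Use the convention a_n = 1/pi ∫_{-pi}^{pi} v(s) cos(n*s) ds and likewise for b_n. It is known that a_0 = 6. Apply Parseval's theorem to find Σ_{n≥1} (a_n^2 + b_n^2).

Parseval: a_0^2/2 + Σ_{n≥1} (a_n^2+b_n^2) = 1/pi ∫_{-pi}^{pi} v(s)^2 ds = 18 + 8*pi**2/3.
Subtract a_0^2/2 = 18: Σ (a_n^2+b_n^2) = 8*pi**2/3.

8*pi**2/3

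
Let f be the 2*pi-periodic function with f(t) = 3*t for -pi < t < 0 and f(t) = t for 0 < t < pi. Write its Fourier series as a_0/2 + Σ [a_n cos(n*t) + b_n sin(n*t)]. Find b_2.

b_2 = 1/pi ∫_{-pi}^{pi} f(t) sin(2*t) dt.
Split the integral at the breakpoints.
Integrating by parts (boundary term plus one more integral), an antiderivative of (3*t) sin(2*t) is -3*t*cos(2*t)/2 + 3*sin(2*t)/4; evaluating from -pi to 0: ∫_{-pi}^{0} (3*t) sin(2*t) dt = (0) - (3*pi/2) = -3*pi/2.
Integrating by parts (boundary term plus one more integral), an antiderivative of (t) sin(2*t) is -t*cos(2*t)/2 + sin(2*t)/4; evaluating from 0 to pi: ∫_{0}^{pi} (t) sin(2*t) dt = (-pi/2) - (0) = -pi/2.
Summing the pieces and multiplying by (1/pi) gives b_2 = -2.

-2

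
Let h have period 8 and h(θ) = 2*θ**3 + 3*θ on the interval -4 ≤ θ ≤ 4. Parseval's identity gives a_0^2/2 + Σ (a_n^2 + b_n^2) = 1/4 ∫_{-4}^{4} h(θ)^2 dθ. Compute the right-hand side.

1/4 ∫_{-4}^{4} h(θ)^2 dθ = 1/4 · (840832/35) = 210208/35.

210208/35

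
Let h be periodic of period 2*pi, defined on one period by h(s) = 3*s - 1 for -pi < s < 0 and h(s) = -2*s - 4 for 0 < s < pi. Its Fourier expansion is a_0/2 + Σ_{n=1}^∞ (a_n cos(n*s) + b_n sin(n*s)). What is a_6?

0

a_6 = 1/pi ∫_{-pi}^{pi} h(s) cos(6*s) ds.
Split the integral at the breakpoints.
Integrating by parts (boundary term plus one more integral), an antiderivative of (3*s - 1) cos(6*s) is s*sin(6*s)/2 - sin(6*s)/6 + cos(6*s)/12; evaluating from -pi to 0: ∫_{-pi}^{0} (3*s - 1) cos(6*s) ds = (1/12) - (1/12) = 0.
Integrating by parts (boundary term plus one more integral), an antiderivative of (-2*s - 4) cos(6*s) is -s*sin(6*s)/3 - 2*sin(6*s)/3 - cos(6*s)/18; evaluating from 0 to pi: ∫_{0}^{pi} (-2*s - 4) cos(6*s) ds = (-1/18) - (-1/18) = 0.
Summing the pieces and multiplying by (1/pi) gives a_6 = 0.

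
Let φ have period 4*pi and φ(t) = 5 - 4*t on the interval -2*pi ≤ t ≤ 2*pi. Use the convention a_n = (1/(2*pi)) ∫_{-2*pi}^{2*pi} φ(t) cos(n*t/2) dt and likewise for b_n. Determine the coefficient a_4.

a_4 = (1/(2*pi)) ∫_{-2*pi}^{2*pi} φ(t) cos(2*t) dt.
Integrating by parts (boundary term plus one more integral), an antiderivative of (5 - 4*t) cos(2*t) is -2*t*sin(2*t) + 5*sin(2*t)/2 - cos(2*t); evaluating from -2*pi to 2*pi: ∫_{-2*pi}^{2*pi} (5 - 4*t) cos(2*t) dt = (-1) - (-1) = 0.
Hence a_4 = (1/(2*pi))·(0) = 0.

0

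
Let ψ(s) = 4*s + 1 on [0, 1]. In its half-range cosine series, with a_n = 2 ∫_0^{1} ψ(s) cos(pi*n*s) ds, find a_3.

-16/(9*pi**2)

a_3 = 2 ∫_0^{1} (4*s + 1) cos(3*pi*s) ds.
Integrating by parts (boundary term plus one more integral), an antiderivative of (4*s + 1) cos(3*pi*s) is 4*s*sin(3*pi*s)/(3*pi) + sin(3*pi*s)/(3*pi) + 4*cos(3*pi*s)/(9*pi**2); evaluating from 0 to 1: ∫_{0}^{1} (4*s + 1) cos(3*pi*s) ds = (-4/(9*pi**2)) - (4/(9*pi**2)) = -8/(9*pi**2).
Hence a_3 = 2·(-8/(9*pi**2)) = -16/(9*pi**2).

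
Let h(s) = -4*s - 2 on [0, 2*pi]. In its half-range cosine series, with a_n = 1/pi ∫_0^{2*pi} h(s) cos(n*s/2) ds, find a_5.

32/(25*pi)

a_5 = 1/pi ∫_0^{2*pi} (-4*s - 2) cos(5*s/2) ds.
Integrating by parts (boundary term plus one more integral), an antiderivative of (-4*s - 2) cos(5*s/2) is -8*s*sin(5*s/2)/5 - 4*sin(5*s/2)/5 - 16*cos(5*s/2)/25; evaluating from 0 to 2*pi: ∫_{0}^{2*pi} (-4*s - 2) cos(5*s/2) ds = (16/25) - (-16/25) = 32/25.
Hence a_5 = (1/pi)·(32/25) = 32/(25*pi).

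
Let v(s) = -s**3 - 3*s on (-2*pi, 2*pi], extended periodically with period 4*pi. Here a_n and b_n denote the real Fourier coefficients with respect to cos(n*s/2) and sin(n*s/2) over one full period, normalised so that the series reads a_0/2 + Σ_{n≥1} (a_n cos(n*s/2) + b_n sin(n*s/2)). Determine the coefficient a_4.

a_4 = (1/(2*pi)) ∫_{-2*pi}^{2*pi} v(s) cos(2*s) ds.
v is odd and cos(2*s) is even, so the integrand is odd over a symmetric interval and the integral vanishes.

0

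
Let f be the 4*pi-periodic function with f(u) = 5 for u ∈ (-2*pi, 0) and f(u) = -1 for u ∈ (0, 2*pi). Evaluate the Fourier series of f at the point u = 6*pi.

2

u = 6*pi differs from u = 2*pi by 1 full period(s), and the series is 4*pi-periodic.
At u = 2*pi the one-sided limits are f(2*pi^-) = -1 and f(2*pi^+) = 5.
By Dirichlet's theorem the series converges to their average, [(-1) + (5)]/2 = 2.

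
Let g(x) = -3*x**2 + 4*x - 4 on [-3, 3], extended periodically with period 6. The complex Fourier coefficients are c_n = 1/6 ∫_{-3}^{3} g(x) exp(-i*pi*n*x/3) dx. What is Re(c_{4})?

-27/(8*pi**2)

Since g is real-valued, Re(c_{4}) = 1/6 ∫_{-3}^{3} g(x) cos(4*pi*x/3) dx = a_{4}/2.
Integrating by parts twice (tabular method), an antiderivative of (-3*x**2 + 4*x - 4) cos(4*pi*x/3) is -9*x**2*sin(4*pi*x/3)/(4*pi) + 3*x*sin(4*pi*x/3)/pi - 27*x*cos(4*pi*x/3)/(8*pi**2) - 3*sin(4*pi*x/3)/pi + 81*sin(4*pi*x/3)/(32*pi**3) + 9*cos(4*pi*x/3)/(4*pi**2); evaluating from -3 to 3: ∫_{-3}^{3} (-3*x**2 + 4*x - 4) cos(4*pi*x/3) dx = (-63/(8*pi**2)) - (99/(8*pi**2)) = -81/(4*pi**2).
Hence Re(c_{4}) = (1/6)·(-81/(4*pi**2)) = -27/(8*pi**2).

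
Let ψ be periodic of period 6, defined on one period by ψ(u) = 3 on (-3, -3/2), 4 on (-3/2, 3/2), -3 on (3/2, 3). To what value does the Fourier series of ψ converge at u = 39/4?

3

u = 39/4 differs from u = -9/4 by 2 full period(s), and the series is 6-periodic.
ψ is continuous at u = -9/4 with value 3, so the series converges to 3 there.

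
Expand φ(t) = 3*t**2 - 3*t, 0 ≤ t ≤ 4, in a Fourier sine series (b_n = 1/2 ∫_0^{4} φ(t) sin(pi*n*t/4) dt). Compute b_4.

b_4 = 1/2 ∫_0^{4} (3*t**2 - 3*t) sin(pi*t) dt.
Integrating by parts twice (tabular method), an antiderivative of (3*t**2 - 3*t) sin(pi*t) is -3*t**2*cos(pi*t)/pi + 6*t*sin(pi*t)/pi**2 + 3*t*cos(pi*t)/pi - 3*sin(pi*t)/pi**2 + 6*cos(pi*t)/pi**3; evaluating from 0 to 4: ∫_{0}^{4} (3*t**2 - 3*t) sin(pi*t) dt = (-36/pi + 6/pi**3) - (6/pi**3) = -36/pi.
Hence b_4 = (1/2)·(-36/pi) = -18/pi.

-18/pi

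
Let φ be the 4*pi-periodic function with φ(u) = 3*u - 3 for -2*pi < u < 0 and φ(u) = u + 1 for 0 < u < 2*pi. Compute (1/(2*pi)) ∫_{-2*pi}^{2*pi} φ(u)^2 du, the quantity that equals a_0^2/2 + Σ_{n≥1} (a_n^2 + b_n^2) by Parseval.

(1/(2*pi)) ∫_{-2*pi}^{2*pi} φ(u)^2 du = (1/(2*pi)) · (20*pi*(3 + 6*pi + 4*pi**2)/3) = 10 + 20*pi + 40*pi**2/3.

10 + 20*pi + 40*pi**2/3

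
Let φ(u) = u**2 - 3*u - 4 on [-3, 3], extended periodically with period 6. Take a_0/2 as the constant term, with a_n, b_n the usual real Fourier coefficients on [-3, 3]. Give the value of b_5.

-18/(5*pi)

b_5 = 1/3 ∫_{-3}^{3} φ(u) sin(5*pi*u/3) du.
Integrating by parts twice (tabular method), an antiderivative of (u**2 - 3*u - 4) sin(5*pi*u/3) is -3*u**2*cos(5*pi*u/3)/(5*pi) + 18*u*sin(5*pi*u/3)/(25*pi**2) + 9*u*cos(5*pi*u/3)/(5*pi) - 27*sin(5*pi*u/3)/(25*pi**2) + 54*cos(5*pi*u/3)/(125*pi**3) + 12*cos(5*pi*u/3)/(5*pi); evaluating from -3 to 3: ∫_{-3}^{3} (u**2 - 3*u - 4) sin(5*pi*u/3) du = (6*(-50*pi**2 - 9)/(125*pi**3)) - (6*(-9 + 175*pi**2)/(125*pi**3)) = -54/(5*pi).
Hence b_5 = (1/3)·(-54/(5*pi)) = -18/(5*pi).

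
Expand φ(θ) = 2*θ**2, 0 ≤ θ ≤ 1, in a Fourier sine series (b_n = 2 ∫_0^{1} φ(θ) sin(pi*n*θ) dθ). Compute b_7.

4*(-4 + 49*pi**2)/(343*pi**3)

b_7 = 2 ∫_0^{1} (2*θ**2) sin(7*pi*θ) dθ.
Integrating by parts twice (tabular method), an antiderivative of (2*θ**2) sin(7*pi*θ) is -2*θ**2*cos(7*pi*θ)/(7*pi) + 4*θ*sin(7*pi*θ)/(49*pi**2) + 4*cos(7*pi*θ)/(343*pi**3); evaluating from 0 to 1: ∫_{0}^{1} (2*θ**2) sin(7*pi*θ) dθ = (2*(-2 + 49*pi**2)/(343*pi**3)) - (4/(343*pi**3)) = 2*(-4 + 49*pi**2)/(343*pi**3).
Hence b_7 = 2·(2*(-4 + 49*pi**2)/(343*pi**3)) = 4*(-4 + 49*pi**2)/(343*pi**3).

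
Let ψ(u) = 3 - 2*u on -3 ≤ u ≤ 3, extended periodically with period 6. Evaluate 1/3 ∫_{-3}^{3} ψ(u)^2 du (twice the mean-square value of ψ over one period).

1/3 ∫_{-3}^{3} ψ(u)^2 du = 1/3 · (126) = 42.

42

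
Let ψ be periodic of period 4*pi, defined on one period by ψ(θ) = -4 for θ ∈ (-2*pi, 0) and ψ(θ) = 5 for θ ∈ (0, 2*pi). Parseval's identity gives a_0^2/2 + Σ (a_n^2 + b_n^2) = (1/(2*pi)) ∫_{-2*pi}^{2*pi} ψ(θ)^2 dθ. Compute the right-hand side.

(1/(2*pi)) ∫_{-2*pi}^{2*pi} ψ(θ)^2 dθ = (1/(2*pi)) · (82*pi) = 41.

41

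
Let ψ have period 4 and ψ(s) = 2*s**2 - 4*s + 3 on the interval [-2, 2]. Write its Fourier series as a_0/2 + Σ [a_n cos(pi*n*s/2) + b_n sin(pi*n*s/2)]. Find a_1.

-32/pi**2

a_1 = 1/2 ∫_{-2}^{2} ψ(s) cos(pi*s/2) ds.
Integrating by parts twice (tabular method), an antiderivative of (2*s**2 - 4*s + 3) cos(pi*s/2) is 4*s**2*sin(pi*s/2)/pi - 8*s*sin(pi*s/2)/pi + 16*s*cos(pi*s/2)/pi**2 - 32*sin(pi*s/2)/pi**3 + 6*sin(pi*s/2)/pi - 16*cos(pi*s/2)/pi**2; evaluating from -2 to 2: ∫_{-2}^{2} (2*s**2 - 4*s + 3) cos(pi*s/2) ds = (-16/pi**2) - (48/pi**2) = -64/pi**2.
Hence a_1 = (1/2)·(-64/pi**2) = -32/pi**2.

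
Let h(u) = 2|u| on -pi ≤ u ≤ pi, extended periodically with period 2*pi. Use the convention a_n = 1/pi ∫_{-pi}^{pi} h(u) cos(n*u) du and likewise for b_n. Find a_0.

a_0 = 1/pi ∫_{-pi}^{pi} h(u) du = 1/pi · (2*pi**2) = 2*pi.

2*pi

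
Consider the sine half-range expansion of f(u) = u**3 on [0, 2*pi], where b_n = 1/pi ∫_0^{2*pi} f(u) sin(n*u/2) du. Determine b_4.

b_4 = 1/pi ∫_0^{2*pi} (u**3) sin(2*u) du.
Integrating by parts three times (tabular method), an antiderivative of (u**3) sin(2*u) is -u**3*cos(2*u)/2 + 3*u**2*sin(2*u)/4 + 3*u*cos(2*u)/4 - 3*sin(2*u)/8; evaluating from 0 to 2*pi: ∫_{0}^{2*pi} (u**3) sin(2*u) du = (pi*(3 - 8*pi**2)/2) - (0) = pi*(3 - 8*pi**2)/2.
Hence b_4 = (1/pi)·(pi*(3 - 8*pi**2)/2) = 3/2 - 4*pi**2.

3/2 - 4*pi**2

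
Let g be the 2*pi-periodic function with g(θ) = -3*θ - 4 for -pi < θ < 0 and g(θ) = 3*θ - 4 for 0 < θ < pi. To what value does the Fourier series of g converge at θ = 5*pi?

-4 + 3*pi

θ = 5*pi differs from θ = pi by 2 full period(s), and the series is 2*pi-periodic.
g is continuous at θ = pi with value -4 + 3*pi, so the series converges to -4 + 3*pi there.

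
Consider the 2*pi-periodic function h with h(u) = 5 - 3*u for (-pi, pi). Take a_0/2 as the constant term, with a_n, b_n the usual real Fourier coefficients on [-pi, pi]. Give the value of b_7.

b_7 = 1/pi ∫_{-pi}^{pi} h(u) sin(7*u) du.
Integrating by parts (boundary term plus one more integral), an antiderivative of (5 - 3*u) sin(7*u) is 3*u*cos(7*u)/7 - 3*sin(7*u)/49 - 5*cos(7*u)/7; evaluating from -pi to pi: ∫_{-pi}^{pi} (5 - 3*u) sin(7*u) du = (5/7 - 3*pi/7) - (5/7 + 3*pi/7) = -6*pi/7.
Hence b_7 = (1/pi)·(-6*pi/7) = -6/7.

-6/7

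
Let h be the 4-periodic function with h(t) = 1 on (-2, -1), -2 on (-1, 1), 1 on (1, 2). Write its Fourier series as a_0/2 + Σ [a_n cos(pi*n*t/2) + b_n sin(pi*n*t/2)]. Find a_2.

a_2 = 1/2 ∫_{-2}^{2} h(t) cos(pi*t) dt.
h is even and cos(pi*t) is even, so the integrand is even and a_2 = ∫_0^{2} h(t) cos(pi*t) dt.
Split the integral at the breakpoints.
Directly, an antiderivative of (-2) cos(pi*t) is -2*sin(pi*t)/pi; evaluating from 0 to 1: ∫_{0}^{1} (-2) cos(pi*t) dt = (0) - (0) = 0.
Directly, an antiderivative of (1) cos(pi*t) is sin(pi*t)/pi; evaluating from 1 to 2: ∫_{1}^{2} (1) cos(pi*t) dt = (0) - (0) = 0.
Summing the pieces gives a_2 = 0.

0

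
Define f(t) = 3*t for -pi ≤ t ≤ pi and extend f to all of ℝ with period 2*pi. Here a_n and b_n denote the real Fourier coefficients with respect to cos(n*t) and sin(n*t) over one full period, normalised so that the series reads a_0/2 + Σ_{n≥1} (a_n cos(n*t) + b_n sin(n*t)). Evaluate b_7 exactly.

b_7 = 1/pi ∫_{-pi}^{pi} f(t) sin(7*t) dt.
f is odd and sin(7*t) is odd, so the integrand is even and b_7 = 2/pi ∫_0^{pi} f(t) sin(7*t) dt.
Integrating by parts (boundary term plus one more integral), an antiderivative of (3*t) sin(7*t) is -3*t*cos(7*t)/7 + 3*sin(7*t)/49; evaluating from 0 to pi: ∫_{0}^{pi} (3*t) sin(7*t) dt = (3*pi/7) - (0) = 3*pi/7.
Hence b_7 = (2/pi)·(3*pi/7) = 6/7.

6/7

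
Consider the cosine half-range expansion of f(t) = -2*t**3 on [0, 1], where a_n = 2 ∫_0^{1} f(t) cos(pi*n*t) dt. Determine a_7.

a_7 = 2 ∫_0^{1} (-2*t**3) cos(7*pi*t) dt.
Integrating by parts three times (tabular method), an antiderivative of (-2*t**3) cos(7*pi*t) is -2*t**3*sin(7*pi*t)/(7*pi) - 6*t**2*cos(7*pi*t)/(49*pi**2) + 12*t*sin(7*pi*t)/(343*pi**3) + 12*cos(7*pi*t)/(2401*pi**4); evaluating from 0 to 1: ∫_{0}^{1} (-2*t**3) cos(7*pi*t) dt = (6*(-2 + 49*pi**2)/(2401*pi**4)) - (12/(2401*pi**4)) = 6*(-4 + 49*pi**2)/(2401*pi**4).
Hence a_7 = 2·(6*(-4 + 49*pi**2)/(2401*pi**4)) = 12*(-4 + 49*pi**2)/(2401*pi**4).

12*(-4 + 49*pi**2)/(2401*pi**4)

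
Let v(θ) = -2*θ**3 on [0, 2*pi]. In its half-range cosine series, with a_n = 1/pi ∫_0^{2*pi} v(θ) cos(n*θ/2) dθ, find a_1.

a_1 = 1/pi ∫_0^{2*pi} (-2*θ**3) cos(θ/2) dθ.
Integrating by parts three times (tabular method), an antiderivative of (-2*θ**3) cos(θ/2) is -4*θ**3*sin(θ/2) - 24*θ**2*cos(θ/2) + 96*θ*sin(θ/2) + 192*cos(θ/2); evaluating from 0 to 2*pi: ∫_{0}^{2*pi} (-2*θ**3) cos(θ/2) dθ = (-192 + 96*pi**2) - (192) = -384 + 96*pi**2.
Hence a_1 = (1/pi)·(-384 + 96*pi**2) = -384/pi + 96*pi.

-384/pi + 96*pi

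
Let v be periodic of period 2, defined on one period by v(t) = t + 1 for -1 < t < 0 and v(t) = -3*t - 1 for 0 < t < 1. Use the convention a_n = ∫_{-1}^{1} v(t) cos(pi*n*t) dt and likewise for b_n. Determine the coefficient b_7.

-6/(7*pi)

b_7 = ∫_{-1}^{1} v(t) sin(7*pi*t) dt.
Split the integral at the breakpoints.
Integrating by parts (boundary term plus one more integral), an antiderivative of (t + 1) sin(7*pi*t) is -t*cos(7*pi*t)/(7*pi) + sin(7*pi*t)/(49*pi**2) - cos(7*pi*t)/(7*pi); evaluating from -1 to 0: ∫_{-1}^{0} (t + 1) sin(7*pi*t) dt = (-1/(7*pi)) - (0) = -1/(7*pi).
Integrating by parts (boundary term plus one more integral), an antiderivative of (-3*t - 1) sin(7*pi*t) is 3*t*cos(7*pi*t)/(7*pi) - 3*sin(7*pi*t)/(49*pi**2) + cos(7*pi*t)/(7*pi); evaluating from 0 to 1: ∫_{0}^{1} (-3*t - 1) sin(7*pi*t) dt = (-4/(7*pi)) - (1/(7*pi)) = -5/(7*pi).
Summing the pieces gives b_7 = -6/(7*pi).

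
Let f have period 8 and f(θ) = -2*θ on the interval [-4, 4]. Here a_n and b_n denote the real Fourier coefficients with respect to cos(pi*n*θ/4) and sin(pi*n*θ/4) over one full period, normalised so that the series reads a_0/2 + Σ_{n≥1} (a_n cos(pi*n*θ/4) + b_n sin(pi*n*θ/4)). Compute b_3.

b_3 = 1/4 ∫_{-4}^{4} f(θ) sin(3*pi*θ/4) dθ.
f is odd and sin(3*pi*θ/4) is odd, so the integrand is even and b_3 = 1/2 ∫_0^{4} f(θ) sin(3*pi*θ/4) dθ.
Integrating by parts (boundary term plus one more integral), an antiderivative of (-2*θ) sin(3*pi*θ/4) is 8*θ*cos(3*pi*θ/4)/(3*pi) - 32*sin(3*pi*θ/4)/(9*pi**2); evaluating from 0 to 4: ∫_{0}^{4} (-2*θ) sin(3*pi*θ/4) dθ = (-32/(3*pi)) - (0) = -32/(3*pi).
Hence b_3 = (1/2)·(-32/(3*pi)) = -16/(3*pi).

-16/(3*pi)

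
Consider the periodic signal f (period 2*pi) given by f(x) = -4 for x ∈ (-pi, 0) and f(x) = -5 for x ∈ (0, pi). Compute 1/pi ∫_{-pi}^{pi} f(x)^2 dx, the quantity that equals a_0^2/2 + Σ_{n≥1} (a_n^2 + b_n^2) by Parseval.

41

1/pi ∫_{-pi}^{pi} f(x)^2 dx = 1/pi · (41*pi) = 41.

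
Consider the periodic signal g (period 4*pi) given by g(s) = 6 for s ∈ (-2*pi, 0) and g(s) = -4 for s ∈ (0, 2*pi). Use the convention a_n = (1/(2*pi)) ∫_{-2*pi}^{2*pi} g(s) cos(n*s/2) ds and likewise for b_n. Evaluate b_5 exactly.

b_5 = (1/(2*pi)) ∫_{-2*pi}^{2*pi} g(s) sin(5*s/2) ds.
Split the integral at the breakpoints.
Directly, an antiderivative of (6) sin(5*s/2) is -12*cos(5*s/2)/5; evaluating from -2*pi to 0: ∫_{-2*pi}^{0} (6) sin(5*s/2) ds = (-12/5) - (12/5) = -24/5.
Directly, an antiderivative of (-4) sin(5*s/2) is 8*cos(5*s/2)/5; evaluating from 0 to 2*pi: ∫_{0}^{2*pi} (-4) sin(5*s/2) ds = (-8/5) - (8/5) = -16/5.
Summing the pieces and multiplying by (1/(2*pi)) gives b_5 = -4/pi.

-4/pi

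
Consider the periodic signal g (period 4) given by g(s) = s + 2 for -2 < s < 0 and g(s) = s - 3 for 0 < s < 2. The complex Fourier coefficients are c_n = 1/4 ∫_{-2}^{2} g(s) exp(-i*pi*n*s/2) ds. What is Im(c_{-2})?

-1/pi

Since g is real-valued, Im(c_{-2}) = -1/4 ∫_{-2}^{2} g(s) sin(-pi*s) ds = b_{2}/2.
Split the integral at the breakpoints.
Integrating by parts (boundary term plus one more integral), an antiderivative of (s + 2) sin(-pi*s) is s*cos(pi*s)/pi - sin(pi*s)/pi**2 + 2*cos(pi*s)/pi; evaluating from -2 to 0: ∫_{-2}^{0} (s + 2) sin(-pi*s) ds = (2/pi) - (0) = 2/pi.
Integrating by parts (boundary term plus one more integral), an antiderivative of (s - 3) sin(-pi*s) is s*cos(pi*s)/pi - sin(pi*s)/pi**2 - 3*cos(pi*s)/pi; evaluating from 0 to 2: ∫_{0}^{2} (s - 3) sin(-pi*s) ds = (-1/pi) - (-3/pi) = 2/pi.
So ∫_{-2}^{2} g(s) sin(-pi*s) ds = 4/pi.
Hence Im(c_{-2}) = (-1/4)·(4/pi) = -1/pi.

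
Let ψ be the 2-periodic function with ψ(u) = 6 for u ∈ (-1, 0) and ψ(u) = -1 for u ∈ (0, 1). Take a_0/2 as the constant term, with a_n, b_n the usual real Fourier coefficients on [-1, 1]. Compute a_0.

a_0 = ∫_{-1}^{1} ψ(u) du = 5.

5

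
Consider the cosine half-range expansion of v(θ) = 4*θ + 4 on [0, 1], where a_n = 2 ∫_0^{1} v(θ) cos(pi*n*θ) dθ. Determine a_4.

0

a_4 = 2 ∫_0^{1} (4*θ + 4) cos(4*pi*θ) dθ.
Integrating by parts (boundary term plus one more integral), an antiderivative of (4*θ + 4) cos(4*pi*θ) is θ*sin(4*pi*θ)/pi + sin(4*pi*θ)/pi + cos(4*pi*θ)/(4*pi**2); evaluating from 0 to 1: ∫_{0}^{1} (4*θ + 4) cos(4*pi*θ) dθ = (1/(4*pi**2)) - (1/(4*pi**2)) = 0.
Hence a_4 = 2·(0) = 0.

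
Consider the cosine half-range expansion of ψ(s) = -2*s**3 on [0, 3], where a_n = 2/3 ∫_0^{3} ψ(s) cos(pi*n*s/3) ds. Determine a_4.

-81/(4*pi**2)

a_4 = 2/3 ∫_0^{3} (-2*s**3) cos(4*pi*s/3) ds.
Integrating by parts three times (tabular method), an antiderivative of (-2*s**3) cos(4*pi*s/3) is -3*s**3*sin(4*pi*s/3)/(2*pi) - 27*s**2*cos(4*pi*s/3)/(8*pi**2) + 81*s*sin(4*pi*s/3)/(16*pi**3) + 243*cos(4*pi*s/3)/(64*pi**4); evaluating from 0 to 3: ∫_{0}^{3} (-2*s**3) cos(4*pi*s/3) ds = (243*(1 - 8*pi**2)/(64*pi**4)) - (243/(64*pi**4)) = -243/(8*pi**2).
Hence a_4 = (2/3)·(-243/(8*pi**2)) = -81/(4*pi**2).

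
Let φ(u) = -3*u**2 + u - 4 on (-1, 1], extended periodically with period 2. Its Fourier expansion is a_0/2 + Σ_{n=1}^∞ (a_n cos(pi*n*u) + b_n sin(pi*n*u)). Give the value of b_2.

-1/pi

b_2 = ∫_{-1}^{1} φ(u) sin(2*pi*u) du.
Integrating by parts twice (tabular method), an antiderivative of (-3*u**2 + u - 4) sin(2*pi*u) is 3*u**2*cos(2*pi*u)/(2*pi) - 3*u*sin(2*pi*u)/(2*pi**2) - u*cos(2*pi*u)/(2*pi) + sin(2*pi*u)/(4*pi**2) - 3*cos(2*pi*u)/(4*pi**3) + 2*cos(2*pi*u)/pi; evaluating from -1 to 1: ∫_{-1}^{1} (-3*u**2 + u - 4) sin(2*pi*u) du = (-3/(4*pi**3) + 3/pi) - (-3/(4*pi**3) + 4/pi) = -1/pi.
Hence b_2 = -1/pi.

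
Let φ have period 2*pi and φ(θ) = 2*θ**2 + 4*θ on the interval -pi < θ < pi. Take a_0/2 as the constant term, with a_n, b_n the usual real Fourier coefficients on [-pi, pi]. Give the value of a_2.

2

a_2 = 1/pi ∫_{-pi}^{pi} φ(θ) cos(2*θ) dθ.
Integrating by parts twice (tabular method), an antiderivative of (2*θ**2 + 4*θ) cos(2*θ) is θ**2*sin(2*θ) + 2*θ*sin(2*θ) + θ*cos(2*θ) - sin(2*θ)/2 + cos(2*θ); evaluating from -pi to pi: ∫_{-pi}^{pi} (2*θ**2 + 4*θ) cos(2*θ) dθ = (1 + pi) - (1 - pi) = 2*pi.
Hence a_2 = (1/pi)·(2*pi) = 2.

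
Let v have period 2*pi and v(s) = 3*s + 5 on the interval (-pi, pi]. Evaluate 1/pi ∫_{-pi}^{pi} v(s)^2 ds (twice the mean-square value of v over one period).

50 + 6*pi**2

1/pi ∫_{-pi}^{pi} v(s)^2 ds = 1/pi · (50*pi + 6*pi**3) = 50 + 6*pi**2.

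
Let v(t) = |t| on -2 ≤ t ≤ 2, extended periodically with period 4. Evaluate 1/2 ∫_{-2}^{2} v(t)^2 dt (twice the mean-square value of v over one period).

1/2 ∫_{-2}^{2} v(t)^2 dt = 1/2 · (16/3) = 8/3.

8/3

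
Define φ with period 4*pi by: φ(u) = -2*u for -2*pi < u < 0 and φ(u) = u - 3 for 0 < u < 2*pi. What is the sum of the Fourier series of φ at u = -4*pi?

-3/2

u = -4*pi differs from u = 0 by -1 full period(s), and the series is 4*pi-periodic.
At u = 0 the one-sided limits are φ(0^-) = 0 and φ(0^+) = -3.
By Dirichlet's theorem the series converges to their average, [(0) + (-3)]/2 = -3/2.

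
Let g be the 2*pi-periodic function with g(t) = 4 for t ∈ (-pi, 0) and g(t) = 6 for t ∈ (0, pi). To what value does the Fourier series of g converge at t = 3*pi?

t = 3*pi differs from t = pi by 1 full period(s), and the series is 2*pi-periodic.
At t = pi the one-sided limits are g(pi^-) = 6 and g(pi^+) = 4.
By Dirichlet's theorem the series converges to their average, [(6) + (4)]/2 = 5.

5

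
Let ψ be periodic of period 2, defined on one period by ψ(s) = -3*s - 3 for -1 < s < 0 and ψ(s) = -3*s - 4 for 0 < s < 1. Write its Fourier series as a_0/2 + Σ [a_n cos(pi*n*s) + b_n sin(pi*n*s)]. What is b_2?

3/pi

b_2 = ∫_{-1}^{1} ψ(s) sin(2*pi*s) ds.
Split the integral at the breakpoints.
Integrating by parts (boundary term plus one more integral), an antiderivative of (-3*s - 3) sin(2*pi*s) is 3*s*cos(2*pi*s)/(2*pi) - 3*sin(2*pi*s)/(4*pi**2) + 3*cos(2*pi*s)/(2*pi); evaluating from -1 to 0: ∫_{-1}^{0} (-3*s - 3) sin(2*pi*s) ds = (3/(2*pi)) - (0) = 3/(2*pi).
Integrating by parts (boundary term plus one more integral), an antiderivative of (-3*s - 4) sin(2*pi*s) is 3*s*cos(2*pi*s)/(2*pi) - 3*sin(2*pi*s)/(4*pi**2) + 2*cos(2*pi*s)/pi; evaluating from 0 to 1: ∫_{0}^{1} (-3*s - 4) sin(2*pi*s) ds = (7/(2*pi)) - (2/pi) = 3/(2*pi).
Summing the pieces gives b_2 = 3/pi.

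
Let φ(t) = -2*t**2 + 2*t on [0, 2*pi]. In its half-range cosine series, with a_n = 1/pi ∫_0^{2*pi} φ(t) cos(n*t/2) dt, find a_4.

a_4 = 1/pi ∫_0^{2*pi} (-2*t**2 + 2*t) cos(2*t) dt.
Integrating by parts twice (tabular method), an antiderivative of (-2*t**2 + 2*t) cos(2*t) is -t**2*sin(2*t) + t*sin(2*t) - t*cos(2*t) + sin(2*t)/2 + cos(2*t)/2; evaluating from 0 to 2*pi: ∫_{0}^{2*pi} (-2*t**2 + 2*t) cos(2*t) dt = (1/2 - 2*pi) - (1/2) = -2*pi.
Hence a_4 = (1/pi)·(-2*pi) = -2.

-2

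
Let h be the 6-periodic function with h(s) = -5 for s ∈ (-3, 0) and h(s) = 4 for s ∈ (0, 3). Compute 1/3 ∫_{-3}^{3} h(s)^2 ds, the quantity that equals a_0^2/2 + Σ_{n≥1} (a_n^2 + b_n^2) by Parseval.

1/3 ∫_{-3}^{3} h(s)^2 ds = 1/3 · (123) = 41.

41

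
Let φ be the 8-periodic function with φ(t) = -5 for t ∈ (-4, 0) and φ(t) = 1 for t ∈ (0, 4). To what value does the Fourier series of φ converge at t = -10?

t = -10 differs from t = -2 by -1 full period(s), and the series is 8-periodic.
φ is continuous at t = -2 with value -5, so the series converges to -5 there.

-5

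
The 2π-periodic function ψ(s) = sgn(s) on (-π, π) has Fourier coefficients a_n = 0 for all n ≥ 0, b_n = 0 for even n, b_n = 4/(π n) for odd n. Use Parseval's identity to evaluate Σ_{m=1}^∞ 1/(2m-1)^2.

pi**2/8

Parseval: Σ b_n^2 = (1/π) ∫_{-π}^{π} ψ(s)^2 ds = 2.
Only odd n contribute, with b_n^2 = 16/(π^2 n^2), so Σ_{m≥1} 1/(2m-1)^2 = π^2·(2)/16 = pi**2/8.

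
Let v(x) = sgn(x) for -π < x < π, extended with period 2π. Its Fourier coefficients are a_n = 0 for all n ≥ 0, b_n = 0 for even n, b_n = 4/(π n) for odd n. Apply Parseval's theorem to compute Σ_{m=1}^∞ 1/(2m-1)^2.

Parseval: Σ b_n^2 = (1/π) ∫_{-π}^{π} v(x)^2 dx = 2.
Only odd n contribute, with b_n^2 = 16/(π^2 n^2), so Σ_{m≥1} 1/(2m-1)^2 = π^2·(2)/16 = pi**2/8.

pi**2/8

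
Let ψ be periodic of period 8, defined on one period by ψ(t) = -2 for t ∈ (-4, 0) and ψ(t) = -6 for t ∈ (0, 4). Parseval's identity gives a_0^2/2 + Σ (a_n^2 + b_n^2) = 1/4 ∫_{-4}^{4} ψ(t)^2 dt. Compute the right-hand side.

1/4 ∫_{-4}^{4} ψ(t)^2 dt = 1/4 · (160) = 40.

40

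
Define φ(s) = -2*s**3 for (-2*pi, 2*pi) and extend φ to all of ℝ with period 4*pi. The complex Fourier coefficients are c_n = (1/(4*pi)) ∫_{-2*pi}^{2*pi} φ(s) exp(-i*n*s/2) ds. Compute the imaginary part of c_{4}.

Since φ is real-valued, Im(c_{4}) = -(1/(4*pi)) ∫_{-2*pi}^{2*pi} φ(s) sin(2*s) ds = -b_{4}/2.
φ is odd and sin(2*s) is odd, so the integrand is even: ∫_{-2*pi}^{2*pi} φ(s) sin(2*s) ds = 2∫_0^{2*pi} φ(s) sin(2*s) ds.
Integrating by parts three times (tabular method), an antiderivative of (-2*s**3) sin(2*s) is s**3*cos(2*s) - 3*s**2*sin(2*s)/2 - 3*s*cos(2*s)/2 + 3*sin(2*s)/4; evaluating from 0 to 2*pi: ∫_{0}^{2*pi} (-2*s**3) sin(2*s) ds = (pi*(-3 + 8*pi**2)) - (0) = pi*(-3 + 8*pi**2).
So ∫_{-2*pi}^{2*pi} φ(s) sin(2*s) ds = -6*pi + 16*pi**3.
Hence Im(c_{4}) = (-1/(4*pi))·(-6*pi + 16*pi**3) = 3/2 - 4*pi**2.

3/2 - 4*pi**2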